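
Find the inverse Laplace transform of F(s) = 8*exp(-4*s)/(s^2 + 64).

The factor e^(-4s) signals a time shift by c = 4 (second shifting theorem).
L{sin(8t)} = 8/(s^2 + 64), so L^-1{8/(s^2 + 64)} = sin(8*t).
Hence the inverse is u(t - 4) times that function evaluated at t - 4.

Heaviside(t - 4)*(sin(8*t - 32))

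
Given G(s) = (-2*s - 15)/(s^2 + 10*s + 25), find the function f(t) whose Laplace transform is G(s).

Factor the denominator: s^2 + 10*s + 25 = (s + 5)^2.
Partial fraction decomposition gives [-2/(s + 5)] + [-5/(s + 5)^2].
Invert each term: -2/(s + 5) ↔ -2e^(-5t); -5/(s + 5)^2 ↔ -5t·e^(-5t).

f(t) = -5*t*exp(-5*t) - 2*exp(-5*t)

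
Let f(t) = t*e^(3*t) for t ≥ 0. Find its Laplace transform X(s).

L{e^(3t)} = 1/(s - 3).
Then apply L{t·g(t)} = -d/ds[G(s)] with G(s) = 1/(s - 3):
differentiating 1 time and applying the sign gives (s - 3)^(-2).

X(s) = (s - 3)^(-2)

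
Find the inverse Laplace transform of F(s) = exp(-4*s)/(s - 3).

Heaviside(t - 4)*(exp(3*t - 12))

The factor e^(-4s) signals a time shift by c = 4 (second shifting theorem).
L{e^(3t)} = 1/(s - 3), so L^-1{1/(s - 3)} = exp(3*t).
Hence the inverse is u(t - 4) times that function evaluated at t - 4.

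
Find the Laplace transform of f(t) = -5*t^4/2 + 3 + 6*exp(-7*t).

6/(s + 7) + 3/s - 60/s^5

Apply the Laplace transform termwise.
(6)·[L{e^(-7t)} = 1/(s + 7)]; L{3} = 3/s; (-5/2)·[L{t^4} = 4!/s^5 = 24/s^5].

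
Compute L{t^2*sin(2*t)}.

4*(3*s^2 - 4)/(s^2 + 4)^3

L{sin(2t)} = 2/(s^2 + 4).
Then apply L{t^2·g(t)} = (-1)^2 d^2/ds^2[H(s)] with H(s) = 2/(s^2 + 4):
differentiating 2 times and applying the sign gives 4*(3*s^2 - 4)/(s^2 + 4)^3.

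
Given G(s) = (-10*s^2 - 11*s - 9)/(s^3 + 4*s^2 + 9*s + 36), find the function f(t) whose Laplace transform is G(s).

Factor the denominator: s^3 + 4*s^2 + 9*s + 36 = (s + 4)*(s^2 + 9).
Partial fraction decomposition gives [-5/(s + 4)] + [-5*s/(s^2 + 9)] + [9/(s^2 + 9)].
Invert each term: -5/(s + 4) ↔ -5e^(-4t); -5·s/(s^2 + 9) ↔ -5cos(3t); 3·3/(s^2 + 9) ↔ 3sin(3t).

f(t) = 3*sin(3*t) - 5*cos(3*t) - 5*exp(-4*t)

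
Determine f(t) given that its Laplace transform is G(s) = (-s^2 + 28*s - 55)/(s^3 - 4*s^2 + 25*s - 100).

f(t) = exp(4*t) + 4*sin(5*t) - 2*cos(5*t)

Factor the denominator: s^3 - 4*s^2 + 25*s - 100 = (s - 4)*(s^2 + 25).
Partial fraction decomposition gives [1/(s - 4)] + [-2*s/(s^2 + 25)] + [20/(s^2 + 25)].
Invert each term: 1/(s - 4) ↔ e^(4t); -2·s/(s^2 + 25) ↔ -2cos(5t); 4·5/(s^2 + 25) ↔ 4sin(5t).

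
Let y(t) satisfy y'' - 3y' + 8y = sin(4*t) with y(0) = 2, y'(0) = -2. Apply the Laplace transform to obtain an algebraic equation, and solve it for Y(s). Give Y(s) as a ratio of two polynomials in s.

Laplace-transform each side.
The derivative rules (L{y''} = s^2 Y - s·y(0) - y'(0) and L{y'} = sY - y(0), with y(0) = 2, y'(0) = -2) turn the left side into (s^2 - 3*s + 8)Y - (2*s - 8).
The right side is L{sin(4*t)} = 4/(s^2 + 16).
So (s^2 - 3*s + 8)Y = 4/(s^2 + 16) + (2*s - 8).
Isolate Y and clear denominators.

Y(s) = (2*s^3 - 8*s^2 + 32*s - 124)/(s^4 - 3*s^3 + 24*s^2 - 48*s + 128)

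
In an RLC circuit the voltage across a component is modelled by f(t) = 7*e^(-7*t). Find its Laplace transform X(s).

X(s) = 7/(s + 7)

L{7} = 7/s.
By the first shifting theorem, multiplying by e^(-7t) replaces s with s + 7.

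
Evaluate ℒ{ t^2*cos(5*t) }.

L{cos(5t)} = s/(s^2 + 25).
Then apply L{t^2·g(t)} = (-1)^2 d^2/ds^2[G(s)] with G(s) = s/(s^2 + 25):
differentiating 2 times and applying the sign gives 2*s*(s^2 - 75)/(s^2 + 25)^3.

2*s*(s^2 - 75)/(s^2 + 25)^3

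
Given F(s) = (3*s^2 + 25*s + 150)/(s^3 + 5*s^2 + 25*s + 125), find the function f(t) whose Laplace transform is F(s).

Factor the denominator: s^3 + 5*s^2 + 25*s + 125 = (s + 5)*(s^2 + 25).
Partial fraction decomposition gives [2/(s + 5)] + [s/(s^2 + 25)] + [20/(s^2 + 25)].
Invert each term: 2/(s + 5) ↔ 2e^(-5t); 1·s/(s^2 + 25) ↔ cos(5t); 4·5/(s^2 + 25) ↔ 4sin(5t).

f(t) = 4*sin(5*t) + cos(5*t) + 2*exp(-5*t)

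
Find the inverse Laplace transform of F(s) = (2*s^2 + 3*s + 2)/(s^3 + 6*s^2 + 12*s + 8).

Factor the denominator: s^3 + 6*s^2 + 12*s + 8 = (s + 2)^3.
Partial fraction decomposition gives [2/(s + 2)] + [-5/(s + 2)^2] + [4/(s + 2)^3].
Invert each term: 2/(s + 2) ↔ 2e^(-2t); -5/(s + 2)^2 ↔ -5t·e^(-2t); 4/(s + 2)^3 ↔ (2)t^2·e^(-2t).

2*t^2*exp(-2*t) - 5*t*exp(-2*t) + 2*exp(-2*t)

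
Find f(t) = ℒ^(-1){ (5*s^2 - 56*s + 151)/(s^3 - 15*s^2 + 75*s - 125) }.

f(t) = -2*t^2*exp(5*t) - 6*t*exp(5*t) + 5*exp(5*t)

Factor the denominator: s^3 - 15*s^2 + 75*s - 125 = (s - 5)^3.
Partial fraction decomposition gives [5/(s - 5)] + [-6/(s - 5)^2] + [-4/(s - 5)^3].
Invert each term: 5/(s - 5) ↔ 5e^(5t); -6/(s - 5)^2 ↔ -6t·e^(5t); -4/(s - 5)^3 ↔ (-2)t^2·e^(5t).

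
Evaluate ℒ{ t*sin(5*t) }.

10*s/(s^2 + 25)^2

L{sin(5t)} = 5/(s^2 + 25).
Then apply L{t·g(t)} = -d/ds[G(s)] with G(s) = 5/(s^2 + 25):
differentiating 1 time and applying the sign gives 10*s/(s^2 + 25)^2.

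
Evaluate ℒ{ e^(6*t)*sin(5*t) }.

L{sin(5t)} = 5/(s^2 + 25).
By the first shifting theorem, multiplying by e^(6t) replaces s with s - 6.

5/((s - 6)^2 + 25)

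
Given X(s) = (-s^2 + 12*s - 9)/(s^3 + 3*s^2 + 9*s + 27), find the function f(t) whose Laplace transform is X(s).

f(t) = 2*sin(3*t) + 2*cos(3*t) - 3*exp(-3*t)

Factor the denominator: s^3 + 3*s^2 + 9*s + 27 = (s + 3)*(s^2 + 9).
Partial fraction decomposition gives [-3/(s + 3)] + [2*s/(s^2 + 9)] + [6/(s^2 + 9)].
Invert each term: -3/(s + 3) ↔ -3e^(-3t); 2·s/(s^2 + 9) ↔ 2cos(3t); 2·3/(s^2 + 9) ↔ 2sin(3t).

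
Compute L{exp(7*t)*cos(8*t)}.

(s - 7)/((s - 7)^2 + 64)

L{cos(8t)} = s/(s^2 + 64).
By the first shifting theorem, multiplying by e^(7t) replaces s with s - 7.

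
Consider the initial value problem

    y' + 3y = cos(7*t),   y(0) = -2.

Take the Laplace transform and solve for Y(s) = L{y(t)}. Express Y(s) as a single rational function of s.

Y(s) = (-2*s^2 + s - 98)/(s^3 + 3*s^2 + 49*s + 147)

Take the Laplace transform of both sides.
The derivative rules (L{y'} = sY - y(0) = sY - (-2)) turn the left side into (s + 3)Y - (-2).
The right side is L{cos(7*t)} = s/(s^2 + 49).
So (s + 3)Y = s/(s^2 + 49) + (-2).
Solve for Y(s) and write it as one ratio of polynomials.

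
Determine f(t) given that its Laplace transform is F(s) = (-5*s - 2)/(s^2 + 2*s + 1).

Factor the denominator: s^2 + 2*s + 1 = (s + 1)^2.
Partial fraction decomposition gives [-5/(s + 1)] + [3/(s + 1)^2].
Invert each term: -5/(s + 1) ↔ -5e^(-t); 3/(s + 1)^2 ↔ 3t·e^(-t).

f(t) = 3*t*exp(-t) - 5*exp(-t)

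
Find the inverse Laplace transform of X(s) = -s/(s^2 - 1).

-cosh(t)

Since L{cosh(t)} = s/(s^2 - 1), the inverse is cosh(t), scaled by -1.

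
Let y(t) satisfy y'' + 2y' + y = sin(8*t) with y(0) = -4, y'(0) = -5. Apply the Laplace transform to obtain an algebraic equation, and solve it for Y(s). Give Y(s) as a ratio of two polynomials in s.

Y(s) = (-4*s^3 - 13*s^2 - 256*s - 824)/(s^4 + 2*s^3 + 65*s^2 + 128*s + 64)

Take the Laplace transform of both sides.
With L{y''} = s^2 Y - s·y(0) - y'(0) and L{y'} = sY - y(0), with y(0) = -4, y'(0) = -5: the LHS transforms to (s^2 + 2*s + 1)Y - (-4*s - 13).
The right side is L{sin(8*t)} = 8/(s^2 + 64).
So (s^2 + 2*s + 1)Y = 8/(s^2 + 64) + (-4*s - 13).
Solve for Y(s) and write it as one ratio of polynomials.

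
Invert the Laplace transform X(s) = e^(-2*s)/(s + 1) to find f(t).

f(t) = Heaviside(t - 2)*(exp(-t + 2))

The factor e^(-2s) signals a time shift by c = 2 (second shifting theorem).
L{e^(-t)} = 1/(s + 1), so L^-1{1/(s + 1)} = e^(-t).
Hence the inverse is u(t - 2) times that function evaluated at t - 2.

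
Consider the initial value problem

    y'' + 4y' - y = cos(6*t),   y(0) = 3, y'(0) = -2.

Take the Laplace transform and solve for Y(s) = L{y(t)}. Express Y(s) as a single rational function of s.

Y(s) = (3*s^3 + 10*s^2 + 109*s + 360)/(s^4 + 4*s^3 + 35*s^2 + 144*s - 36)

Apply the Laplace transform to the equation.
With L{y''} = s^2 Y - s·y(0) - y'(0) and L{y'} = sY - y(0), with y(0) = 3, y'(0) = -2: the LHS transforms to (s^2 + 4*s - 1)Y - (3*s + 10).
The right side is L{cos(6*t)} = s/(s^2 + 36).
So (s^2 + 4*s - 1)Y = s/(s^2 + 36) + (3*s + 10).
Divide through and combine into a single rational function.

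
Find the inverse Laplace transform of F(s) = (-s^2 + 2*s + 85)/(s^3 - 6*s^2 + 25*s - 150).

Factor the denominator: s^3 - 6*s^2 + 25*s - 150 = (s - 6)*(s^2 + 25).
Partial fraction decomposition gives [1/(s - 6)] + [-2*s/(s^2 + 25)] + [-10/(s^2 + 25)].
Invert each term: 1/(s - 6) ↔ e^(6t); -2·s/(s^2 + 25) ↔ -2cos(5t); -2·5/(s^2 + 25) ↔ -2sin(5t).

exp(6*t) - 2*sin(5*t) - 2*cos(5*t)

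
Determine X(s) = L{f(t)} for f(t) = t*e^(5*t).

L{e^(5t)} = 1/(s - 5).
Then apply L{t·g(t)} = -d/ds[G(s)] with G(s) = 1/(s - 5):
differentiating 1 time and applying the sign gives (s - 5)^(-2).

X(s) = (s - 5)^(-2)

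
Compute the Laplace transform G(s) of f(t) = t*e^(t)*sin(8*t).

L{sin(8t)} = 8/(s^2 + 64).
Multiplying by e^(t) shifts s → s - 1, so L{e^(t)*sin(8*t)} = 8/((s - 1)^2 + 64).
Then apply L{t·g(t)} = -d/ds[H(s)] with H(s) = 8/((s - 1)^2 + 64):
differentiating 1 time and applying the sign gives 16*(s - 1)/(s^2 - 2*s + 65)^2.

G(s) = 16*(s - 1)/(s^2 - 2*s + 65)^2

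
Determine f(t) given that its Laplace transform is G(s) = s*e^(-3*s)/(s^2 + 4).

f(t) = Heaviside(t - 3)*(cos(2*t - 6))

The factor e^(-3s) signals a time shift by c = 3 (second shifting theorem).
L{cos(2t)} = s/(s^2 + 4), so L^-1{s/(s^2 + 4)} = cos(2*t).
Hence the inverse is u(t - 3) times that function evaluated at t - 3.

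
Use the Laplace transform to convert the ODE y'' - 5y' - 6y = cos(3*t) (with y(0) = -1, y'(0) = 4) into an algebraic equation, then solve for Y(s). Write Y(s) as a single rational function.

Y(s) = (-s^3 + 9*s^2 - 8*s + 81)/(s^4 - 5*s^3 + 3*s^2 - 45*s - 54)

Laplace-transform each side.
The derivative rules (L{y''} = s^2 Y - s·y(0) - y'(0) and L{y'} = sY - y(0), with y(0) = -1, y'(0) = 4) turn the left side into (s^2 - 5*s - 6)Y - (-s + 9).
The right side is L{cos(3*t)} = s/(s^2 + 9).
So (s^2 - 5*s - 6)Y = s/(s^2 + 9) + (-s + 9).
Divide through and combine into a single rational function.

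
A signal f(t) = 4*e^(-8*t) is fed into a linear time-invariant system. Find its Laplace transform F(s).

F(s) = 4/(s + 8)

L{4} = 4/s.
By the first shifting theorem, multiplying by e^(-8t) replaces s with s + 8.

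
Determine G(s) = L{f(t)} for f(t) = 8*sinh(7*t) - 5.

G(s) = 56/(s^2 - 49) - 5/s

The transform is linear, so treat each term independently.
L{-5} = -5/s; (8)·[L{sinh(7t)} = 7/(s^2 - 49)].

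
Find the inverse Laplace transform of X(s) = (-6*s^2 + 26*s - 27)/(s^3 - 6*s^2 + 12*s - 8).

Factor the denominator: s^3 - 6*s^2 + 12*s - 8 = (s - 2)^3.
Partial fraction decomposition gives [-6/(s - 2)] + [2/(s - 2)^2] + [(s - 2)^(-3)].
Invert each term: -6/(s - 2) ↔ -6e^(2t); 2/(s - 2)^2 ↔ 2t·e^(2t); 1/(s - 2)^3 ↔ (1/2)t^2·e^(2t).

t^2*exp(2*t)/2 + 2*t*exp(2*t) - 6*exp(2*t)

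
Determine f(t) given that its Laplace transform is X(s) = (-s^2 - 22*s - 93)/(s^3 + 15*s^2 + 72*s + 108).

f(t) = -t*exp(-6*t) - 4*exp(-3*t) + 3*exp(-6*t)

Factor the denominator: s^3 + 15*s^2 + 72*s + 108 = (s + 3)*(s + 6)^2.
Partial fraction decomposition gives [3/(s + 6)] + [-1/(s + 6)^2] + [-4/(s + 3)].
Invert each term: 3/(s + 6) ↔ 3e^(-6t); -1/(s + 6)^2 ↔ -t·e^(-6t); -4/(s + 3) ↔ -4e^(-3t).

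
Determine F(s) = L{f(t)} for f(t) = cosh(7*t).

L{cosh(7t)} = s/(s^2 - 49).

F(s) = s/(s^2 - 49)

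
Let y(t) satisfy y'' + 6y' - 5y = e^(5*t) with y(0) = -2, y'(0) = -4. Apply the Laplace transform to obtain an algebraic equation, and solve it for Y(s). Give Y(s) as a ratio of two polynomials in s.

Y(s) = (-2*s^2 - 6*s + 81)/(s^3 + s^2 - 35*s + 25)

Take the Laplace transform of both sides.
Using L{y''} = s^2 Y - s·y(0) - y'(0) and L{y'} = sY - y(0), with y(0) = -2, y'(0) = -4, the left side becomes (s^2 + 6*s - 5)Y - (-2*s - 16).
The right side is L{e^(5*t)} = 1/(s - 5).
So (s^2 + 6*s - 5)Y = 1/(s - 5) + (-2*s - 16).
Solve for Y(s) and write it as one ratio of polynomials.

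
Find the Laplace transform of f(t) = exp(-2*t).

1/(s + 2)

L{e^(-2t)} = 1/(s + 2).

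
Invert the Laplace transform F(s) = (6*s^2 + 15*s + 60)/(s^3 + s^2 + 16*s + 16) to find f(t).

f(t) = 3*sin(4*t) + 3*cos(4*t) + 3*exp(-t)

Factor the denominator: s^3 + s^2 + 16*s + 16 = (s + 1)*(s^2 + 16).
Partial fraction decomposition gives [3/(s + 1)] + [3*s/(s^2 + 16)] + [12/(s^2 + 16)].
Invert each term: 3/(s + 1) ↔ 3e^(-t); 3·s/(s^2 + 16) ↔ 3cos(4t); 3·4/(s^2 + 16) ↔ 3sin(4t).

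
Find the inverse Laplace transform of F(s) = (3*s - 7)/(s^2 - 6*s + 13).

Complete the square in the denominator: s^2 - 6*s + 13 = (s - 3)^2 + 2^2.
Split the numerator to match: 3*s - 7 = 3·(s - 3) + 1·2.
Invert each term: 3·(s - 3)/((s - 3)^2 + 4) ↔ 3e^(3t)cos(2t); 1·2/((s - 3)^2 + 4) ↔ e^(3t)sin(2t).

exp(3*t)*sin(2*t) + 3*exp(3*t)*cos(2*t)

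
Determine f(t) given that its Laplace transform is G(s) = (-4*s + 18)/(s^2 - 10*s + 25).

f(t) = -2*t*exp(5*t) - 4*exp(5*t)

Factor the denominator: s^2 - 10*s + 25 = (s - 5)^2.
Partial fraction decomposition gives [-4/(s - 5)] + [-2/(s - 5)^2].
Invert each term: -4/(s - 5) ↔ -4e^(5t); -2/(s - 5)^2 ↔ -2t·e^(5t).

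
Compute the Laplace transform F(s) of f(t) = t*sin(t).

L{sin(t)} = 1/(s^2 + 1).
Then apply L{t·g(t)} = -d/ds[G(s)] with G(s) = 1/(s^2 + 1):
differentiating 1 time and applying the sign gives 2*s/(s^2 + 1)^2.

F(s) = 2*s/(s^2 + 1)^2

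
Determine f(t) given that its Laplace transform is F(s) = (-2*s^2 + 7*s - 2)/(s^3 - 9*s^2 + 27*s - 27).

f(t) = t^2*exp(3*t)/2 - 5*t*exp(3*t) - 2*exp(3*t)

Factor the denominator: s^3 - 9*s^2 + 27*s - 27 = (s - 3)^3.
Partial fraction decomposition gives [-2/(s - 3)] + [-5/(s - 3)^2] + [(s - 3)^(-3)].
Invert each term: -2/(s - 3) ↔ -2e^(3t); -5/(s - 3)^2 ↔ -5t·e^(3t); 1/(s - 3)^3 ↔ (1/2)t^2·e^(3t).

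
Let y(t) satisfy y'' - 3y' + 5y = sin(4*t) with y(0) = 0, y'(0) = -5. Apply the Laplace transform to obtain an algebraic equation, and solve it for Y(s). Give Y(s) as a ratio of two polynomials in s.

Laplace-transform each side.
The derivative rules (L{y''} = s^2 Y - s·y(0) - y'(0) and L{y'} = sY - y(0), with y(0) = 0, y'(0) = -5) turn the left side into (s^2 - 3*s + 5)Y - (-5).
The right side is L{sin(4*t)} = 4/(s^2 + 16).
So (s^2 - 3*s + 5)Y = 4/(s^2 + 16) + (-5).
Isolate Y and clear denominators.

Y(s) = (-5*s^2 - 76)/(s^4 - 3*s^3 + 21*s^2 - 48*s + 80)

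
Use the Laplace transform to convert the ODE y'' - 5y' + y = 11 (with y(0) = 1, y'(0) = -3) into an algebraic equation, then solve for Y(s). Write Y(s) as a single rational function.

Y(s) = (s^2 - 8*s + 11)/(s^3 - 5*s^2 + s)

Take the Laplace transform of both sides.
With L{y''} = s^2 Y - s·y(0) - y'(0) and L{y'} = sY - y(0), with y(0) = 1, y'(0) = -3: the LHS transforms to (s^2 - 5*s + 1)Y - (s - 8).
The right side is L{11} = 11/s.
So (s^2 - 5*s + 1)Y = 11/s + (s - 8).
Solve for Y(s) and write it as one ratio of polynomials.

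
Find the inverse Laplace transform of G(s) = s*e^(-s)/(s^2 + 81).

Heaviside(t - 1)*(cos(9*t - 9))

The factor e^(-s) signals a time shift by c = 1 (second shifting theorem).
L{cos(9t)} = s/(s^2 + 81), so L^-1{s/(s^2 + 81)} = cos(9*t).
Hence the inverse is u(t - 1) times that function evaluated at t - 1.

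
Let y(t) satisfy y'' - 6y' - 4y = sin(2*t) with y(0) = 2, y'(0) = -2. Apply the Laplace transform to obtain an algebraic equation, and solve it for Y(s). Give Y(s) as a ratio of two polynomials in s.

Y(s) = (2*s^3 - 14*s^2 + 8*s - 54)/(s^4 - 6*s^3 - 24*s - 16)

Laplace-transform each side.
The derivative rules (L{y''} = s^2 Y - s·y(0) - y'(0) and L{y'} = sY - y(0), with y(0) = 2, y'(0) = -2) turn the left side into (s^2 - 6*s - 4)Y - (2*s - 14).
The right side is L{sin(2*t)} = 2/(s^2 + 4).
So (s^2 - 6*s - 4)Y = 2/(s^2 + 4) + (2*s - 14).
Isolate Y and clear denominators.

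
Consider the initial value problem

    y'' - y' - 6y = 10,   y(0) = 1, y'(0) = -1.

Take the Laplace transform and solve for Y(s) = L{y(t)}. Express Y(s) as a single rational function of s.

Laplace-transform each side.
With L{y''} = s^2 Y - s·y(0) - y'(0) and L{y'} = sY - y(0), with y(0) = 1, y'(0) = -1: the LHS transforms to (s^2 - s - 6)Y - (s - 2).
The right side is L{10} = 10/s.
So (s^2 - s - 6)Y = 10/s + (s - 2).
Isolate Y and clear denominators.

Y(s) = (s^2 - 2*s + 10)/(s^3 - s^2 - 6*s)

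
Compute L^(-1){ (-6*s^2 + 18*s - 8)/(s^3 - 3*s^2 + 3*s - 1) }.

2*t^2*exp(t) + 6*t*exp(t) - 6*exp(t)

Factor the denominator: s^3 - 3*s^2 + 3*s - 1 = (s - 1)^3.
Partial fraction decomposition gives [-6/(s - 1)] + [6/(s - 1)^2] + [4/(s - 1)^3].
Invert each term: -6/(s - 1) ↔ -6e^(t); 6/(s - 1)^2 ↔ 6t·e^(t); 4/(s - 1)^3 ↔ (2)t^2·e^(t).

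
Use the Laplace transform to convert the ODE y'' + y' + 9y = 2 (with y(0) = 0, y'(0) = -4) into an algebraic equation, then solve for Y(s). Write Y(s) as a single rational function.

Laplace-transform each side.
The derivative rules (L{y''} = s^2 Y - s·y(0) - y'(0) and L{y'} = sY - y(0), with y(0) = 0, y'(0) = -4) turn the left side into (s^2 + s + 9)Y - (-4).
The right side is L{2} = 2/s.
So (s^2 + s + 9)Y = 2/s + (-4).
Solve for Y(s) and write it as one ratio of polynomials.

Y(s) = (-4*s + 2)/(s^3 + s^2 + 9*s)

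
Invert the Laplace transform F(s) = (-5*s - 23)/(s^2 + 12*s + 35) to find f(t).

Factor the denominator: s^2 + 12*s + 35 = (s + 5)*(s + 7).
Partial fraction decomposition gives [1/(s + 5)] + [-6/(s + 7)].
Invert each term: 1/(s + 5) ↔ e^(-5t); -6/(s + 7) ↔ -6e^(-7t).

f(t) = exp(-5*t) - 6*exp(-7*t)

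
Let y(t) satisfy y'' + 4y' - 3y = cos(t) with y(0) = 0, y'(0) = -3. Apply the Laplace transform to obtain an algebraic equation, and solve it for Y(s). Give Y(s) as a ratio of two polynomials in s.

Y(s) = (-3*s^2 + s - 3)/(s^4 + 4*s^3 - 2*s^2 + 4*s - 3)

Transform both sides with L{·}.
The derivative rules (L{y''} = s^2 Y - s·y(0) - y'(0) and L{y'} = sY - y(0), with y(0) = 0, y'(0) = -3) turn the left side into (s^2 + 4*s - 3)Y - (-3).
The right side is L{cos(t)} = s/(s^2 + 1).
So (s^2 + 4*s - 3)Y = s/(s^2 + 1) + (-3).
Isolate Y and clear denominators.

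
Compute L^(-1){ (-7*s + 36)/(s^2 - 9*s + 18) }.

-2*exp(6*t) - 5*exp(3*t)

Factor the denominator: s^2 - 9*s + 18 = (s - 6)*(s - 3).
Partial fraction decomposition gives [-2/(s - 6)] + [-5/(s - 3)].
Invert each term: -2/(s - 6) ↔ -2e^(6t); -5/(s - 3) ↔ -5e^(3t).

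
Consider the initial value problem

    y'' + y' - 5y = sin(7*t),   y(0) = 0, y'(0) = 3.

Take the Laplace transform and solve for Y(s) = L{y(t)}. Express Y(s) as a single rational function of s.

Y(s) = (3*s^2 + 154)/(s^4 + s^3 + 44*s^2 + 49*s - 245)

Take the Laplace transform of both sides.
The derivative rules (L{y''} = s^2 Y - s·y(0) - y'(0) and L{y'} = sY - y(0), with y(0) = 0, y'(0) = 3) turn the left side into (s^2 + s - 5)Y - (3).
The right side is L{sin(7*t)} = 7/(s^2 + 49).
So (s^2 + s - 5)Y = 7/(s^2 + 49) + (3).
Solve for Y(s) and write it as one ratio of polynomials.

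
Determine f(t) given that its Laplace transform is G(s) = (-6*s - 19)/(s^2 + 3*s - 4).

Factor the denominator: s^2 + 3*s - 4 = (s - 1)*(s + 4).
Partial fraction decomposition gives [-1/(s + 4)] + [-5/(s - 1)].
Invert each term: -1/(s + 4) ↔ -e^(-4t); -5/(s - 1) ↔ -5e^(t).

f(t) = -5*exp(t) - exp(-4*t)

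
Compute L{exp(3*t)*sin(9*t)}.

9/((s - 3)^2 + 81)

L{sin(9t)} = 9/(s^2 + 81).
By the first shifting theorem, multiplying by e^(3t) replaces s with s - 3.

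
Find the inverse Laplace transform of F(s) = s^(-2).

Since L{t} = 1!/s^2 = 1/s^2, the inverse is t.

t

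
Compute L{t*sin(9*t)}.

18*s/(s^2 + 81)^2

L{sin(9t)} = 9/(s^2 + 81).
Then apply L{t·g(t)} = -d/ds[G(s)] with G(s) = 9/(s^2 + 81):
differentiating 1 time and applying the sign gives 18*s/(s^2 + 81)^2.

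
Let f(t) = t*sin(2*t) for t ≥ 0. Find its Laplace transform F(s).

L{sin(2t)} = 2/(s^2 + 4).
Then apply L{t·g(t)} = -d/ds[G(s)] with G(s) = 2/(s^2 + 4):
differentiating 1 time and applying the sign gives 4*s/(s^2 + 4)^2.

F(s) = 4*s/(s^2 + 4)^2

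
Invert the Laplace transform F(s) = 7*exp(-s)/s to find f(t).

The factor e^(-s) signals a time shift by c = 1 (second shifting theorem).
L{7} = 7/s, so L^-1{7/s} = 7.
Hence the inverse is u(t - 1) times that function evaluated at t - 1.

f(t) = Heaviside(t - 1)*(7)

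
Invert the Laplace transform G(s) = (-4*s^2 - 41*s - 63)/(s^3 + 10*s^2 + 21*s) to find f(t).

Factor the denominator: s^3 + 10*s^2 + 21*s = s*(s + 3)*(s + 7).
Partial fraction decomposition gives [-3/s] + [1/(s + 7)] + [-2/(s + 3)].
Invert each term: -3/(s - 0) ↔ -3e^(0t); 1/(s + 7) ↔ e^(-7t); -2/(s + 3) ↔ -2e^(-3t).

f(t) = -3 - 2*exp(-3*t) + exp(-7*t)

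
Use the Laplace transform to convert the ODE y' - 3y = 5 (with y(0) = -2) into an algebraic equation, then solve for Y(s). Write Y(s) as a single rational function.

Y(s) = (-2*s + 5)/(s^2 - 3*s)

Take the Laplace transform of both sides.
Using L{y'} = sY - y(0) = sY - (-2), the left side becomes (s - 3)Y - (-2).
The right side is L{5} = 5/s.
So (s - 3)Y = 5/s + (-2).
Divide through and combine into a single rational function.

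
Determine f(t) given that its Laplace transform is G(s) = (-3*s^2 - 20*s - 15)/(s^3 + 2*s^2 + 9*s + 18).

Factor the denominator: s^3 + 2*s^2 + 9*s + 18 = (s + 2)*(s^2 + 9).
Partial fraction decomposition gives [1/(s + 2)] + [-4*s/(s^2 + 9)] + [-12/(s^2 + 9)].
Invert each term: 1/(s + 2) ↔ e^(-2t); -4·s/(s^2 + 9) ↔ -4cos(3t); -4·3/(s^2 + 9) ↔ -4sin(3t).

f(t) = -4*sin(3*t) - 4*cos(3*t) + exp(-2*t)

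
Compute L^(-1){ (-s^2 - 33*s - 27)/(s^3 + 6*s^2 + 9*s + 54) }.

-3*sin(3*t) - 4*cos(3*t) + 3*exp(-6*t)

Factor the denominator: s^3 + 6*s^2 + 9*s + 54 = (s + 6)*(s^2 + 9).
Partial fraction decomposition gives [3/(s + 6)] + [-4*s/(s^2 + 9)] + [-9/(s^2 + 9)].
Invert each term: 3/(s + 6) ↔ 3e^(-6t); -4·s/(s^2 + 9) ↔ -4cos(3t); -3·3/(s^2 + 9) ↔ -3sin(3t).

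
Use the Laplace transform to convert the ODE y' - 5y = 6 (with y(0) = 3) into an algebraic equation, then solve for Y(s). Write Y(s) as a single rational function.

Y(s) = (3*s + 6)/(s^2 - 5*s)

Apply the Laplace transform to the equation.
Using L{y'} = sY - y(0) = sY - 3, the left side becomes (s - 5)Y - (3).
The right side is L{6} = 6/s.
So (s - 5)Y = 6/s + (3).
Divide through and combine into a single rational function.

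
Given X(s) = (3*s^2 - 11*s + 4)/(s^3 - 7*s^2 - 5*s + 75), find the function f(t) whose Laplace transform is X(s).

f(t) = 3*t*exp(5*t) + 2*exp(5*t) + exp(-3*t)

Factor the denominator: s^3 - 7*s^2 - 5*s + 75 = (s - 5)^2*(s + 3).
Partial fraction decomposition gives [2/(s - 5)] + [3/(s - 5)^2] + [1/(s + 3)].
Invert each term: 2/(s - 5) ↔ 2e^(5t); 3/(s - 5)^2 ↔ 3t·e^(5t); 1/(s + 3) ↔ e^(-3t).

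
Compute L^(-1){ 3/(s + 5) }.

3*exp(-5*t)

Since L{e^(-5t)} = 1/(s + 5), the inverse is e^(-5*t), scaled by 3.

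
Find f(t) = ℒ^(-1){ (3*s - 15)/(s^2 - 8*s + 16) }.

f(t) = -3*t*exp(4*t) + 3*exp(4*t)

Factor the denominator: s^2 - 8*s + 16 = (s - 4)^2.
Partial fraction decomposition gives [3/(s - 4)] + [-3/(s - 4)^2].
Invert each term: 3/(s - 4) ↔ 3e^(4t); -3/(s - 4)^2 ↔ -3t·e^(4t).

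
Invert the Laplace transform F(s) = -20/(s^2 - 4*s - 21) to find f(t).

f(t) = -2*exp(7*t) + 2*exp(-3*t)

Factor the denominator: s^2 - 4*s - 21 = (s - 7)*(s + 3).
Partial fraction decomposition gives [-2/(s - 7)] + [2/(s + 3)].
Invert each term: -2/(s - 7) ↔ -2e^(7t); 2/(s + 3) ↔ 2e^(-3t).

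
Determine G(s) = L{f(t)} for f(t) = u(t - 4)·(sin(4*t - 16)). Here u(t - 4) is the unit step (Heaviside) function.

By the second shifting theorem, L{u(t - c)·g(t - c)} = e^(-cs)·H(s) with c = 4 and H(s) = L{g(t)}.
L{sin(4t)} = 4/(s^2 + 16).

G(s) = 4*exp(-4*s)/(s^2 + 16)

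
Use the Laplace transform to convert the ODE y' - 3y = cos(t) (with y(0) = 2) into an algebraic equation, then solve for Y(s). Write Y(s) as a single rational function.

Transform both sides with L{·}.
Using L{y'} = sY - y(0) = sY - 2, the left side becomes (s - 3)Y - (2).
The right side is L{cos(t)} = s/(s^2 + 1).
So (s - 3)Y = s/(s^2 + 1) + (2).
Divide through and combine into a single rational function.

Y(s) = (2*s^2 + s + 2)/(s^3 - 3*s^2 + s - 3)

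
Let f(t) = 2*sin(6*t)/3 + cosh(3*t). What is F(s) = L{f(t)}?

The transform is linear, so treat each term independently.
(2/3)·[L{sin(6t)} = 6/(s^2 + 36)]; L{cosh(3t)} = s/(s^2 - 9).

F(s) = s/(s^2 - 9) + 4/(s^2 + 36)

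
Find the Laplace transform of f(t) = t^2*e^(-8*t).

2/(s + 8)^3

L{e^(-8t)} = 1/(s + 8).
Then apply L{t^2·g(t)} = (-1)^2 d^2/ds^2[G(s)] with G(s) = 1/(s + 8):
differentiating 2 times and applying the sign gives 2/(s + 8)^3.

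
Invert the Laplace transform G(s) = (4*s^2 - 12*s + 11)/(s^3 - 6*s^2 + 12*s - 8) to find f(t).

f(t) = 3*t^2*exp(2*t)/2 + 4*t*exp(2*t) + 4*exp(2*t)

Factor the denominator: s^3 - 6*s^2 + 12*s - 8 = (s - 2)^3.
Partial fraction decomposition gives [4/(s - 2)] + [4/(s - 2)^2] + [3/(s - 2)^3].
Invert each term: 4/(s - 2) ↔ 4e^(2t); 4/(s - 2)^2 ↔ 4t·e^(2t); 3/(s - 2)^3 ↔ (3/2)t^2·e^(2t).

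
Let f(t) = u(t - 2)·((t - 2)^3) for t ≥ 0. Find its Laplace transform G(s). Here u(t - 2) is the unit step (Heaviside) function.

By the second shifting theorem, L{u(t - c)·g(t - c)} = e^(-cs)·H(s) with c = 2 and H(s) = L{g(t)}.
L{t^3} = 3!/s^4 = 6/s^4.

G(s) = 6*exp(-2*s)/s^4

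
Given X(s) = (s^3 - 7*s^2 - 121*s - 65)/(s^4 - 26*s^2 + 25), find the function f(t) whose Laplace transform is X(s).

f(t) = -3*exp(5*t) + 4*exp(t) + exp(-t) - exp(-5*t)

Factor the denominator: s^4 - 26*s^2 + 25 = (s - 5)*(s - 1)*(s + 1)*(s + 5).
Partial fraction decomposition gives [-3/(s - 5)] + [1/(s + 1)] + [4/(s - 1)] + [-1/(s + 5)].
Invert each term: -3/(s - 5) ↔ -3e^(5t); 1/(s + 1) ↔ e^(-t); 4/(s - 1) ↔ 4e^(t); -1/(s + 5) ↔ -e^(-5t).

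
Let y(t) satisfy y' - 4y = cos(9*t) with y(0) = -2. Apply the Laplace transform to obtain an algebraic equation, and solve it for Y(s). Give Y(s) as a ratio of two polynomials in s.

Laplace-transform each side.
With L{y'} = sY - y(0) = sY - (-2): the LHS transforms to (s - 4)Y - (-2).
The right side is L{cos(9*t)} = s/(s^2 + 81).
So (s - 4)Y = s/(s^2 + 81) + (-2).
Isolate Y and clear denominators.

Y(s) = (-2*s^2 + s - 162)/(s^3 - 4*s^2 + 81*s - 324)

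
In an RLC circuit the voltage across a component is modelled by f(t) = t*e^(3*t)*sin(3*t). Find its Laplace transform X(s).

L{sin(3t)} = 3/(s^2 + 9).
Multiplying by e^(3t) shifts s → s - 3, so L{e^(3*t)*sin(3*t)} = 3/((s - 3)^2 + 9).
Then apply L{t·g(t)} = -d/ds[G(s)] with G(s) = 3/((s - 3)^2 + 9):
differentiating 1 time and applying the sign gives 6*(s - 3)/(s^2 - 6*s + 18)^2.

X(s) = 6*(s - 3)/(s^2 - 6*s + 18)^2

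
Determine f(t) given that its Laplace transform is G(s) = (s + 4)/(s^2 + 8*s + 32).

f(t) = exp(-4*t)*cos(4*t)

Rewrite the denominator: s^2 + 8*s + 32 = (s + 4)^2 + 16.
The form in (s + 4) signals a first-shifting-theorem factor e^(-4t).
Since L{cos(4t)} = s/(s^2 + 16), the inverse is exp(-4*t)*cos(4*t).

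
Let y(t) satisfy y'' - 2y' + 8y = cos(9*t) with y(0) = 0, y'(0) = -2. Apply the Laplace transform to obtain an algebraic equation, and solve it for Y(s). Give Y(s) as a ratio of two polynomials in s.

Y(s) = (-2*s^2 + s - 162)/(s^4 - 2*s^3 + 89*s^2 - 162*s + 648)

Apply the Laplace transform to the equation.
The derivative rules (L{y''} = s^2 Y - s·y(0) - y'(0) and L{y'} = sY - y(0), with y(0) = 0, y'(0) = -2) turn the left side into (s^2 - 2*s + 8)Y - (-2).
The right side is L{cos(9*t)} = s/(s^2 + 81).
So (s^2 - 2*s + 8)Y = s/(s^2 + 81) + (-2).
Solve for Y(s) and write it as one ratio of polynomials.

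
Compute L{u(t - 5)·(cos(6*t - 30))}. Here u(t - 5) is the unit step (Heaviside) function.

s*exp(-5*s)/(s^2 + 36)

By the second shifting theorem, L{u(t - c)·g(t - c)} = e^(-cs)·G(s) with c = 5 and G(s) = L{g(t)}.
L{cos(6t)} = s/(s^2 + 36).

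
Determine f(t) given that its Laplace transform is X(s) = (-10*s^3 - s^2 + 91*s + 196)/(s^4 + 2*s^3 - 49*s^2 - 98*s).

f(t) = -3*exp(7*t) - 2 + exp(-2*t) - 6*exp(-7*t)

Factor the denominator: s^4 + 2*s^3 - 49*s^2 - 98*s = s*(s - 7)*(s + 2)*(s + 7).
Partial fraction decomposition gives [-2/s] + [1/(s + 2)] + [-3/(s - 7)] + [-6/(s + 7)].
Invert each term: -2/(s - 0) ↔ -2e^(0t); 1/(s + 2) ↔ e^(-2t); -3/(s - 7) ↔ -3e^(7t); -6/(s + 7) ↔ -6e^(-7t).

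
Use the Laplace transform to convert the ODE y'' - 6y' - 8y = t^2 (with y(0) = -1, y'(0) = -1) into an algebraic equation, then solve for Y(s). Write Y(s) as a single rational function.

Take the Laplace transform of both sides.
Using L{y''} = s^2 Y - s·y(0) - y'(0) and L{y'} = sY - y(0), with y(0) = -1, y'(0) = -1, the left side becomes (s^2 - 6*s - 8)Y - (-s + 5).
The right side is L{t^2} = 2/s^3.
So (s^2 - 6*s - 8)Y = 2/s^3 + (-s + 5).
Solve for Y(s) and write it as one ratio of polynomials.

Y(s) = (-s^4 + 5*s^3 + 2)/(s^5 - 6*s^4 - 8*s^3)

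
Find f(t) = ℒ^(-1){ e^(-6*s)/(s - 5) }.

f(t) = Heaviside(t - 6)*(exp(5*t - 30))

The factor e^(-6s) signals a time shift by c = 6 (second shifting theorem).
L{e^(5t)} = 1/(s - 5), so L^-1{1/(s - 5)} = e^(5*t).
Hence the inverse is u(t - 6) times that function evaluated at t - 6.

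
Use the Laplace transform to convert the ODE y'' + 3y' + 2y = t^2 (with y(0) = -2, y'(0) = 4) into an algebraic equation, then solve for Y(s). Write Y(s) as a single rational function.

Y(s) = (-2*s^4 - 2*s^3 + 2)/(s^5 + 3*s^4 + 2*s^3)

Apply the Laplace transform to the equation.
With L{y''} = s^2 Y - s·y(0) - y'(0) and L{y'} = sY - y(0), with y(0) = -2, y'(0) = 4: the LHS transforms to (s^2 + 3*s + 2)Y - (-2*s - 2).
The right side is L{t^2} = 2/s^3.
So (s^2 + 3*s + 2)Y = 2/s^3 + (-2*s - 2).
Solve for Y(s) and write it as one ratio of polynomials.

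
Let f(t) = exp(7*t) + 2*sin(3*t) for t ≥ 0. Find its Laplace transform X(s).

X(s) = 6/(s^2 + 9) + 1/(s - 7)

By linearity of the Laplace transform, transform each term separately.
(2)·[L{sin(3t)} = 3/(s^2 + 9)]; L{e^(7t)} = 1/(s - 7).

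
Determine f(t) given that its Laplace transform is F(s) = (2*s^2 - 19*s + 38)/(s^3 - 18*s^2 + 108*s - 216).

f(t) = -2*t^2*exp(6*t) + 5*t*exp(6*t) + 2*exp(6*t)

Factor the denominator: s^3 - 18*s^2 + 108*s - 216 = (s - 6)^3.
Partial fraction decomposition gives [2/(s - 6)] + [5/(s - 6)^2] + [-4/(s - 6)^3].
Invert each term: 2/(s - 6) ↔ 2e^(6t); 5/(s - 6)^2 ↔ 5t·e^(6t); -4/(s - 6)^3 ↔ (-2)t^2·e^(6t).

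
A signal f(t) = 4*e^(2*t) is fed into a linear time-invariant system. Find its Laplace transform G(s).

L{4} = 4/s.
By the first shifting theorem, multiplying by e^(2t) replaces s with s - 2.

G(s) = 4/(s - 2)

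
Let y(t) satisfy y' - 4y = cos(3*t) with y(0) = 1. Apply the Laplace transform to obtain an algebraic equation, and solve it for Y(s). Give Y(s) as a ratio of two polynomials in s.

Y(s) = (s^2 + s + 9)/(s^3 - 4*s^2 + 9*s - 36)

Laplace-transform each side.
Using L{y'} = sY - y(0) = sY - 1, the left side becomes (s - 4)Y - (1).
The right side is L{cos(3*t)} = s/(s^2 + 9).
So (s - 4)Y = s/(s^2 + 9) + (1).
Solve for Y(s) and write it as one ratio of polynomials.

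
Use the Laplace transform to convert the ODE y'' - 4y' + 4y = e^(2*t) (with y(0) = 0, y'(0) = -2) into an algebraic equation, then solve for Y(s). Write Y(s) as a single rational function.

Apply the Laplace transform to the equation.
The derivative rules (L{y''} = s^2 Y - s·y(0) - y'(0) and L{y'} = sY - y(0), with y(0) = 0, y'(0) = -2) turn the left side into (s^2 - 4*s + 4)Y - (-2).
The right side is L{e^(2*t)} = 1/(s - 2).
So (s^2 - 4*s + 4)Y = 1/(s - 2) + (-2).
Solve for Y(s) and write it as one ratio of polynomials.

Y(s) = (-2*s + 5)/(s^3 - 6*s^2 + 12*s - 8)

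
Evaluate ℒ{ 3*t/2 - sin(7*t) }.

The transform is linear, so treat each term independently.
(-1)·[L{sin(7t)} = 7/(s^2 + 49)]; (3/2)·[L{t} = 1!/s^2 = 1/s^2].

-7/(s^2 + 49) + 3/(2*s^2)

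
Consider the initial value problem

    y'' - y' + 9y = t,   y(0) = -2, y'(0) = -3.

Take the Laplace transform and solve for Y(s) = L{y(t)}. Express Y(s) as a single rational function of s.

Apply the Laplace transform to the equation.
With L{y''} = s^2 Y - s·y(0) - y'(0) and L{y'} = sY - y(0), with y(0) = -2, y'(0) = -3: the LHS transforms to (s^2 - s + 9)Y - (-2*s - 1).
The right side is L{t} = s^(-2).
So (s^2 - s + 9)Y = s^(-2) + (-2*s - 1).
Solve for Y(s) and write it as one ratio of polynomials.

Y(s) = (-2*s^3 - s^2 + 1)/(s^4 - s^3 + 9*s^2)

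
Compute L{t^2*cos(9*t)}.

2*s*(s^2 - 243)/(s^2 + 81)^3

L{cos(9t)} = s/(s^2 + 81).
Then apply L{t^2·g(t)} = (-1)^2 d^2/ds^2[G(s)] with G(s) = s/(s^2 + 81):
differentiating 2 times and applying the sign gives 2*s*(s^2 - 243)/(s^2 + 81)^3.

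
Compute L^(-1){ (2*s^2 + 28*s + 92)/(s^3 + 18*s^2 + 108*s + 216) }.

-2*t^2*exp(-6*t) + 4*t*exp(-6*t) + 2*exp(-6*t)

Factor the denominator: s^3 + 18*s^2 + 108*s + 216 = (s + 6)^3.
Partial fraction decomposition gives [2/(s + 6)] + [4/(s + 6)^2] + [-4/(s + 6)^3].
Invert each term: 2/(s + 6) ↔ 2e^(-6t); 4/(s + 6)^2 ↔ 4t·e^(-6t); -4/(s + 6)^3 ↔ (-2)t^2·e^(-6t).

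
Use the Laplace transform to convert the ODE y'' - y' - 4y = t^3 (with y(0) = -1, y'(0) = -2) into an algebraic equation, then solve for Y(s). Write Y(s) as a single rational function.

Y(s) = (-s^5 - s^4 + 6)/(s^6 - s^5 - 4*s^4)

Transform both sides with L{·}.
With L{y''} = s^2 Y - s·y(0) - y'(0) and L{y'} = sY - y(0), with y(0) = -1, y'(0) = -2: the LHS transforms to (s^2 - s - 4)Y - (-s - 1).
The right side is L{t^3} = 6/s^4.
So (s^2 - s - 4)Y = 6/s^4 + (-s - 1).
Solve for Y(s) and write it as one ratio of polynomials.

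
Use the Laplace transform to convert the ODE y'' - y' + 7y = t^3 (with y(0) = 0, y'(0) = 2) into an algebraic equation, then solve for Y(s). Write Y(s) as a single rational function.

Transform both sides with L{·}.
Using L{y''} = s^2 Y - s·y(0) - y'(0) and L{y'} = sY - y(0), with y(0) = 0, y'(0) = 2, the left side becomes (s^2 - s + 7)Y - (2).
The right side is L{t^3} = 6/s^4.
So (s^2 - s + 7)Y = 6/s^4 + (2).
Isolate Y and clear denominators.

Y(s) = (2*s^4 + 6)/(s^6 - s^5 + 7*s^4)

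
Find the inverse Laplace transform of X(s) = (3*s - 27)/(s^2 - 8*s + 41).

Complete the square in the denominator: s^2 - 8*s + 41 = (s - 4)^2 + 5^2.
Split the numerator to match: 3*s - 27 = 3·(s - 4) - 3·5.
Invert each term: 3·(s - 4)/((s - 4)^2 + 25) ↔ 3e^(4t)cos(5t); -3·5/((s - 4)^2 + 25) ↔ -3e^(4t)sin(5t).

-3*exp(4*t)*sin(5*t) + 3*exp(4*t)*cos(5*t)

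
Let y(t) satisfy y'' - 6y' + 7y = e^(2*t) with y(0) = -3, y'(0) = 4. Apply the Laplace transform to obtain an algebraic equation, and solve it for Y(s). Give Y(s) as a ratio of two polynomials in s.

Apply the Laplace transform to the equation.
The derivative rules (L{y''} = s^2 Y - s·y(0) - y'(0) and L{y'} = sY - y(0), with y(0) = -3, y'(0) = 4) turn the left side into (s^2 - 6*s + 7)Y - (-3*s + 22).
The right side is L{e^(2*t)} = 1/(s - 2).
So (s^2 - 6*s + 7)Y = 1/(s - 2) + (-3*s + 22).
Divide through and combine into a single rational function.

Y(s) = (-3*s^2 + 28*s - 43)/(s^3 - 8*s^2 + 19*s - 14)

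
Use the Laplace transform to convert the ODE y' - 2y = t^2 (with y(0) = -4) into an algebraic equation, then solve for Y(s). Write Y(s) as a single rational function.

Y(s) = (-4*s^3 + 2)/(s^4 - 2*s^3)

Transform both sides with L{·}.
The derivative rules (L{y'} = sY - y(0) = sY - (-4)) turn the left side into (s - 2)Y - (-4).
The right side is L{t^2} = 2/s^3.
So (s - 2)Y = 2/s^3 + (-4).
Isolate Y and clear denominators.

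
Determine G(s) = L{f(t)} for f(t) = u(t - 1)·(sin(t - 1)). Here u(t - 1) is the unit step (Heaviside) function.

G(s) = exp(-s)/(s^2 + 1)

By the second shifting theorem, L{u(t - c)·g(t - c)} = e^(-cs)·H(s) with c = 1 and H(s) = L{g(t)}.
L{sin(t)} = 1/(s^2 + 1).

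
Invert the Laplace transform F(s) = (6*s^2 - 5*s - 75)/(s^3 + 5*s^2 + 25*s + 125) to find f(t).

Factor the denominator: s^3 + 5*s^2 + 25*s + 125 = (s + 5)*(s^2 + 25).
Partial fraction decomposition gives [2/(s + 5)] + [4*s/(s^2 + 25)] + [-25/(s^2 + 25)].
Invert each term: 2/(s + 5) ↔ 2e^(-5t); 4·s/(s^2 + 25) ↔ 4cos(5t); -5·5/(s^2 + 25) ↔ -5sin(5t).

f(t) = -5*sin(5*t) + 4*cos(5*t) + 2*exp(-5*t)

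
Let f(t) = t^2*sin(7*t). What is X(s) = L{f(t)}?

X(s) = 14*(3*s^2 - 49)/(s^2 + 49)^3

L{sin(7t)} = 7/(s^2 + 49).
Then apply L{t^2·g(t)} = (-1)^2 d^2/ds^2[G(s)] with G(s) = 7/(s^2 + 49):
differentiating 2 times and applying the sign gives 14*(3*s^2 - 49)/(s^2 + 49)^3.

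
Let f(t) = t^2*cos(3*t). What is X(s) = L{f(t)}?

X(s) = 2*s*(s^2 - 27)/(s^2 + 9)^3

L{cos(3t)} = s/(s^2 + 9).
Then apply L{t^2·g(t)} = (-1)^2 d^2/ds^2[G(s)] with G(s) = s/(s^2 + 9):
differentiating 2 times and applying the sign gives 2*s*(s^2 - 27)/(s^2 + 9)^3.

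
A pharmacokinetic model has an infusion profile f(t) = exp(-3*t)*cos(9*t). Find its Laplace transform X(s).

X(s) = (s + 3)/((s + 3)^2 + 81)

L{cos(9t)} = s/(s^2 + 81).
By the first shifting theorem, multiplying by e^(-3t) replaces s with s + 3.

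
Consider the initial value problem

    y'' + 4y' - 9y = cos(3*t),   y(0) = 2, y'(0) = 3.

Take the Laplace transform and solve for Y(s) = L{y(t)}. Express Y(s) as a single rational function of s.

Laplace-transform each side.
Using L{y''} = s^2 Y - s·y(0) - y'(0) and L{y'} = sY - y(0), with y(0) = 2, y'(0) = 3, the left side becomes (s^2 + 4*s - 9)Y - (2*s + 11).
The right side is L{cos(3*t)} = s/(s^2 + 9).
So (s^2 + 4*s - 9)Y = s/(s^2 + 9) + (2*s + 11).
Isolate Y and clear denominators.

Y(s) = (2*s^3 + 11*s^2 + 19*s + 99)/(s^4 + 4*s^3 + 36*s - 81)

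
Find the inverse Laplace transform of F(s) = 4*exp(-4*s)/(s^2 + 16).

Heaviside(t - 4)*(sin(4*t - 16))

The factor e^(-4s) signals a time shift by c = 4 (second shifting theorem).
L{sin(4t)} = 4/(s^2 + 16), so L^-1{4/(s^2 + 16)} = sin(4*t).
Hence the inverse is u(t - 4) times that function evaluated at t - 4.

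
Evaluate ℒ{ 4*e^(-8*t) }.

4/(s + 8)

L{4} = 4/s.
By the first shifting theorem, multiplying by e^(-8t) replaces s with s + 8.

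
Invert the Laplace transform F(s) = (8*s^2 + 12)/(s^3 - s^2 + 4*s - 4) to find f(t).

Factor the denominator: s^3 - s^2 + 4*s - 4 = (s - 1)*(s^2 + 4).
Partial fraction decomposition gives [4/(s - 1)] + [4*s/(s^2 + 4)] + [4/(s^2 + 4)].
Invert each term: 4/(s - 1) ↔ 4e^(t); 4·s/(s^2 + 4) ↔ 4cos(2t); 2·2/(s^2 + 4) ↔ 2sin(2t).

f(t) = 4*exp(t) + 2*sin(2*t) + 4*cos(2*t)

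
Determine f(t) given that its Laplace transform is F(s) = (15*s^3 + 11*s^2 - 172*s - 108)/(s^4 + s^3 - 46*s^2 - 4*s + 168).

f(t) = 6*exp(6*t) + 2*exp(2*t) + exp(-2*t) + 6*exp(-7*t)

Factor the denominator: s^4 + s^3 - 46*s^2 - 4*s + 168 = (s - 6)*(s - 2)*(s + 2)*(s + 7).
Partial fraction decomposition gives [1/(s + 2)] + [6/(s + 7)] + [6/(s - 6)] + [2/(s - 2)].
Invert each term: 1/(s + 2) ↔ e^(-2t); 6/(s + 7) ↔ 6e^(-7t); 6/(s - 6) ↔ 6e^(6t); 2/(s - 2) ↔ 2e^(2t).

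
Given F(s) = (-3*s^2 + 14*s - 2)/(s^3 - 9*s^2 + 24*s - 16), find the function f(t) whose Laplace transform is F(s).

Factor the denominator: s^3 - 9*s^2 + 24*s - 16 = (s - 4)^2*(s - 1).
Partial fraction decomposition gives [-4/(s - 4)] + [2/(s - 4)^2] + [1/(s - 1)].
Invert each term: -4/(s - 4) ↔ -4e^(4t); 2/(s - 4)^2 ↔ 2t·e^(4t); 1/(s - 1) ↔ e^(t).

f(t) = 2*t*exp(4*t) - 4*exp(4*t) + exp(t)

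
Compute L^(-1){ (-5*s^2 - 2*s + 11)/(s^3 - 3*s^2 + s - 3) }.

-4*exp(3*t) - 5*sin(t) - cos(t)

Factor the denominator: s^3 - 3*s^2 + s - 3 = (s - 3)*(s^2 + 1).
Partial fraction decomposition gives [-4/(s - 3)] + [-s/(s^2 + 1)] + [-5/(s^2 + 1)].
Invert each term: -4/(s - 3) ↔ -4e^(3t); -1·s/(s^2 + 1) ↔ -cos(t); -5·1/(s^2 + 1) ↔ -5sin(t).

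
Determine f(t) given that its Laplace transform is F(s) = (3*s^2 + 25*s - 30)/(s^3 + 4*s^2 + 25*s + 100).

f(t) = sin(5*t) + 5*cos(5*t) - 2*exp(-4*t)

Factor the denominator: s^3 + 4*s^2 + 25*s + 100 = (s + 4)*(s^2 + 25).
Partial fraction decomposition gives [-2/(s + 4)] + [5*s/(s^2 + 25)] + [5/(s^2 + 25)].
Invert each term: -2/(s + 4) ↔ -2e^(-4t); 5·s/(s^2 + 25) ↔ 5cos(5t); 1·5/(s^2 + 25) ↔ sin(5t).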